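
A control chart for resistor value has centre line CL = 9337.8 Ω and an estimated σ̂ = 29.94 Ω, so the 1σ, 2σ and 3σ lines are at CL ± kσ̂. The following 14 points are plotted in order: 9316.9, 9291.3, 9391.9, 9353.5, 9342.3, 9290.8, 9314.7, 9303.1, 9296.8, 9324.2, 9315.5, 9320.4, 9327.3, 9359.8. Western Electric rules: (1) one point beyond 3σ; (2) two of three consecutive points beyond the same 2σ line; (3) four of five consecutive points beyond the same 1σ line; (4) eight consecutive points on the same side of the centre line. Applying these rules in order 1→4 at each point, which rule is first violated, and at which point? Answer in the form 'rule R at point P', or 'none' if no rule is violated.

Zone of each point (C = within 1σ̂, B = 1σ̂–2σ̂, A = 2σ̂–3σ̂, * = beyond 3σ̂; sign = side of CL): 1:-C, 2:-B, 3:+B, 4:+C, 5:+C, 6:-B, 7:-C, 8:-B, 9:-B, 10:-C, 11:-C, 12:-C, 13:-C, 14:+C
Rule 4 (eight consecutive points on the same side of the centre line) is satisfied at point 13.

rule 4 at point 13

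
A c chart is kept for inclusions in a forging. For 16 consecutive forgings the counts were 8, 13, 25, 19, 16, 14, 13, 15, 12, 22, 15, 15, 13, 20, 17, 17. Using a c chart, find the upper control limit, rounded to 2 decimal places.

c̄ = (8 + 13 + 25 + 19 + 16 + 14 + 13 + 15 + 12 + 22 + 15 + 15 + 13 + 20 + 17 + 17) / 16 = 254 / 16 = 15.8750
UCL = c̄ + 3√c̄ = 15.8750 + 3 × √15.8750 = 15.8750 + 3 × 3.9843 = 27.8280

27.83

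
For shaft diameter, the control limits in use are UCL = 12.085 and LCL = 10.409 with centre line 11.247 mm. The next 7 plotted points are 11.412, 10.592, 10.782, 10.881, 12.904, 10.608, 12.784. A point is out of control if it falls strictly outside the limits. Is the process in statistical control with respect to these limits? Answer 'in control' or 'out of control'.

out of control

Compare each point to [10.409, 12.085]: sample 5 = 12.904 > UCL; sample 7 = 12.784 > UCL.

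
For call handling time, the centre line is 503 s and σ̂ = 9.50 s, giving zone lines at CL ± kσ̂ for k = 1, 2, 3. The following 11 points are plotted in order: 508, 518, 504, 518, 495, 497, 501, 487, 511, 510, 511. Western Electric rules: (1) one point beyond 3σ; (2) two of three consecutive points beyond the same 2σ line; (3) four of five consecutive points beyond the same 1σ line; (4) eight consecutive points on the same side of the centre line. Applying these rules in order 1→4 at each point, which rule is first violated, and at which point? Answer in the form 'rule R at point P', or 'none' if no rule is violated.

Zone of each point (C = within 1σ̂, B = 1σ̂–2σ̂, A = 2σ̂–3σ̂, * = beyond 3σ̂; sign = side of CL): 1:+C, 2:+B, 3:+C, 4:+B, 5:-C, 6:-C, 7:-C, 8:-B, 9:+C, 10:+C, 11:+C
No rule fires across all 11 points.

none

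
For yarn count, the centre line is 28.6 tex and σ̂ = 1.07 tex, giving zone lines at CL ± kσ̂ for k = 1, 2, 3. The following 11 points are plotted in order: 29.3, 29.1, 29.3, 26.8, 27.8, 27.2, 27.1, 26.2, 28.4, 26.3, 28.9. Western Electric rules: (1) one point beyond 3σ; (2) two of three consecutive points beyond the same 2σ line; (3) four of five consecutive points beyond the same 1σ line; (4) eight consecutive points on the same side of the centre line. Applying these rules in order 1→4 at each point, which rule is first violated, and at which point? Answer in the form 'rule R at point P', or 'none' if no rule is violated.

Zone of each point (C = within 1σ̂, B = 1σ̂–2σ̂, A = 2σ̂–3σ̂, * = beyond 3σ̂; sign = side of CL): 1:+C, 2:+C, 3:+C, 4:-B, 5:-C, 6:-B, 7:-B, 8:-A, 9:-C, 10:-A, 11:+C
Rule 3 (four of five consecutive points beyond the same 1σ limit) is satisfied at point 8.

rule 3 at point 8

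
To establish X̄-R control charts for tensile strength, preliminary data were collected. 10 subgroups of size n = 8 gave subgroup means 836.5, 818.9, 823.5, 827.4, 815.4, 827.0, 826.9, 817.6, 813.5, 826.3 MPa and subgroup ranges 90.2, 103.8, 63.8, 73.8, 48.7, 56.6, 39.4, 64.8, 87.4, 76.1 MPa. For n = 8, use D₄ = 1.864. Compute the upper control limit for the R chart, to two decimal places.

131.34

R̄ = (90.2 + 103.8 + 63.8 + 73.8 + 48.7 + 56.6 + 39.4 + 64.8 + 87.4 + 76.1) / 10 = 704.6000 / 10 = 70.4600
UCL_R = D₄·R̄ = 1.864 × 70.4600 = 131.3374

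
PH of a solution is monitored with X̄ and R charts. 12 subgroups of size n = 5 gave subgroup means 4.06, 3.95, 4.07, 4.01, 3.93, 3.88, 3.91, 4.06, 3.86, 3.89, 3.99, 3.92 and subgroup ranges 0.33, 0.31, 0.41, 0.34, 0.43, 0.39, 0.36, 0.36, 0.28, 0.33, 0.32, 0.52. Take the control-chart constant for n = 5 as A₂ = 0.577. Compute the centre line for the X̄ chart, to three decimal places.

3.961

X̄̄ = (4.06 + 3.95 + 4.07 + 4.01 + 3.93 + 3.88 + 3.91 + 4.06 + 3.86 + 3.89 + 3.99 + 3.92) / 12 = 47.5300 / 12 = 3.9608
CL = X̄̄ = 3.9608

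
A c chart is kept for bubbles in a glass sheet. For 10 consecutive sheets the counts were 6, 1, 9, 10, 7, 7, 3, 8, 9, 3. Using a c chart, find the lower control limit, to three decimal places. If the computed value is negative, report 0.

c̄ = (6 + 1 + 9 + 10 + 7 + 7 + 3 + 8 + 9 + 3) / 10 = 63 / 10 = 6.3000
LCL = c̄ − 3√c̄ = 6.3000 − 3 × 2.5100 = -1.2299 → 0 (cannot be negative)

0.000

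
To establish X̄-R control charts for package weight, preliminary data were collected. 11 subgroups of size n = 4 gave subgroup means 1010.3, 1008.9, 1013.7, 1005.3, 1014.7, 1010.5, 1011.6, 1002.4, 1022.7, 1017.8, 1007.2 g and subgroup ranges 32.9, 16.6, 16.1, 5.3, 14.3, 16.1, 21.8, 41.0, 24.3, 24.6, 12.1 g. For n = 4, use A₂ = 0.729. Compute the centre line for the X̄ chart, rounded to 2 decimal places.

1011.37

X̄̄ = (1010.3 + 1008.9 + 1013.7 + 1005.3 + 1014.7 + 1010.5 + 1011.6 + 1002.4 + 1022.7 + 1017.8 + 1007.2) / 11 = 11125.1000 / 11 = 1011.3727
CL = X̄̄ = 1011.3727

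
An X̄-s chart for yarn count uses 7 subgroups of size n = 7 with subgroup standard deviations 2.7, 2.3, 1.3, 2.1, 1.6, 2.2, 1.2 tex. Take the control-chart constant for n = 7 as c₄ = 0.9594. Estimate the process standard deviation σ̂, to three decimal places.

s̄ = (2.7 + 2.3 + 1.3 + 2.1 + 1.6 + 2.2 + 1.2) / 7 = 1.9143
σ̂ = s̄ / c₄ = 1.9143 / 0.9594 = 1.9953

1.995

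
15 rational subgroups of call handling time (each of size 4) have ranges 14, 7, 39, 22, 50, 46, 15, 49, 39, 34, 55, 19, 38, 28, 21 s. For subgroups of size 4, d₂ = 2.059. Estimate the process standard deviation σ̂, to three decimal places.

15.412

R̄ = (14 + 7 + 39 + 22 + 50 + 46 + 15 + 49 + 39 + 34 + 55 + 19 + 38 + 28 + 21) / 15 = 31.7333
σ̂ = R̄ / d₂ = 31.7333 / 2.059 = 15.4120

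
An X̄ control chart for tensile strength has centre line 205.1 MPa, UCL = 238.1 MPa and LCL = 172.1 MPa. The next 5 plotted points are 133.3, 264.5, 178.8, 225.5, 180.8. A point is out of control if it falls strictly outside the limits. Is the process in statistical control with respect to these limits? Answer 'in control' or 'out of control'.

Compare each point to [172.1, 238.1]: sample 1 = 133.3 < LCL; sample 2 = 264.5 > UCL.

out of control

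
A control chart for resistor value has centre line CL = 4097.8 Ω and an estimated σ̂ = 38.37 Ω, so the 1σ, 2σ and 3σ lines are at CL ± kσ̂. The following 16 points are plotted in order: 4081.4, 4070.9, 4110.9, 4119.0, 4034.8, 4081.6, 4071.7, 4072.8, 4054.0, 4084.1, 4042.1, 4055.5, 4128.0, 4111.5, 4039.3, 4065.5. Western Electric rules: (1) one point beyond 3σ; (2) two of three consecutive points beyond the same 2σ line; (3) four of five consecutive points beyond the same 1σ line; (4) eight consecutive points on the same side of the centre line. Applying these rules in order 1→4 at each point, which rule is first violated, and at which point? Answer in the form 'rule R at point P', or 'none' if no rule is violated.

rule 4 at point 12

Zone of each point (C = within 1σ̂, B = 1σ̂–2σ̂, A = 2σ̂–3σ̂, * = beyond 3σ̂; sign = side of CL): 1:-C, 2:-C, 3:+C, 4:+C, 5:-B, 6:-C, 7:-C, 8:-C, 9:-B, 10:-C, 11:-B, 12:-B, 13:+C, 14:+C, 15:-B, 16:-C
Rule 4 (eight consecutive points on the same side of the centre line) is satisfied at point 12.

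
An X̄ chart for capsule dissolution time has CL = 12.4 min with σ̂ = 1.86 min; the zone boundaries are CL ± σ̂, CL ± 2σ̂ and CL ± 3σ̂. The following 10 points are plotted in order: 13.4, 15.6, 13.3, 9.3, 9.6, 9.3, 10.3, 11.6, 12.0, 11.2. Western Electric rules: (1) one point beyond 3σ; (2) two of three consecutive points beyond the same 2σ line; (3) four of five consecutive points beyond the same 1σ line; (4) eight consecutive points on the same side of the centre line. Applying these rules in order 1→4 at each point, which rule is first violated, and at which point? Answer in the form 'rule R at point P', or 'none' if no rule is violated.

rule 3 at point 7

Zone of each point (C = within 1σ̂, B = 1σ̂–2σ̂, A = 2σ̂–3σ̂, * = beyond 3σ̂; sign = side of CL): 1:+C, 2:+B, 3:+C, 4:-B, 5:-B, 6:-B, 7:-B, 8:-C, 9:-C, 10:-C
Rule 3 (four of five consecutive points beyond the same 1σ limit) is satisfied at point 7.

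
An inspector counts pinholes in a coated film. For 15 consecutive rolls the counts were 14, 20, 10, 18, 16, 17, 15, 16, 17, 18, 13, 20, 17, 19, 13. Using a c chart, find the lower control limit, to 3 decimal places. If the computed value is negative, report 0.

c̄ = (14 + 20 + 10 + 18 + 16 + 17 + 15 + 16 + 17 + 18 + 13 + 20 + 17 + 19 + 13) / 15 = 243 / 15 = 16.2000
LCL = c̄ − 3√c̄ = 16.2000 − 3 × 4.0249 = 4.1252

4.125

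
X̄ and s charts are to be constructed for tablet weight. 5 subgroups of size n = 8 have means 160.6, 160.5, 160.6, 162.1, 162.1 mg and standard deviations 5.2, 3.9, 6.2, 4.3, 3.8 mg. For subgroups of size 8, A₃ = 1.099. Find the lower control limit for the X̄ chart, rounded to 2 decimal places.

X̄̄ = (160.6 + 160.5 + 160.6 + 162.1 + 162.1) / 5 = 161.1800
s̄ = (5.2 + 3.9 + 6.2 + 4.3 + 3.8) / 5 = 4.6800
LCL = X̄̄ − A₃·s̄ = 161.1800 − 1.099 × 4.6800 = 156.0367

156.04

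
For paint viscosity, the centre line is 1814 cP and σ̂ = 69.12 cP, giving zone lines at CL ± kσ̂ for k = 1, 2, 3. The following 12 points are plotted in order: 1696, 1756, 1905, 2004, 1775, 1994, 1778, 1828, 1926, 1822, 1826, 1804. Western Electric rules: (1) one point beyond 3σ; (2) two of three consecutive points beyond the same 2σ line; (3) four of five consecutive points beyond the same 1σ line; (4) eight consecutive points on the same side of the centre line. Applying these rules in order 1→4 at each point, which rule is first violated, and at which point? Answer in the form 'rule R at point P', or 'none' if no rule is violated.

rule 2 at point 6

Zone of each point (C = within 1σ̂, B = 1σ̂–2σ̂, A = 2σ̂–3σ̂, * = beyond 3σ̂; sign = side of CL): 1:-B, 2:-C, 3:+B, 4:+A, 5:-C, 6:+A, 7:-C, 8:+C, 9:+B, 10:+C, 11:+C, 12:-C
Rule 2 (two of three consecutive points beyond the same 2σ limit) is satisfied at point 6.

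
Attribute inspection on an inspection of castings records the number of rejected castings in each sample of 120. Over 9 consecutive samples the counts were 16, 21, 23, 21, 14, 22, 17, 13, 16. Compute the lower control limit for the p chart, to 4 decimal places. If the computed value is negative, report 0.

0.0529

p̄ = Σdᵢ / (k·n) = 163 / (9 × 120) = 0.15093
LCL = p̄ − 3·√(p̄(1−p̄)/n) = 0.15093 − 3 × 0.03268 = 0.05289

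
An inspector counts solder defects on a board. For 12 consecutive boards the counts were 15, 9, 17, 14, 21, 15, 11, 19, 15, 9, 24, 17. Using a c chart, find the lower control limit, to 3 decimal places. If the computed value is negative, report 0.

c̄ = (15 + 9 + 17 + 14 + 21 + 15 + 11 + 19 + 15 + 9 + 24 + 17) / 12 = 186 / 12 = 15.5000
LCL = c̄ − 3√c̄ = 15.5000 − 3 × 3.9370 = 3.6890

3.689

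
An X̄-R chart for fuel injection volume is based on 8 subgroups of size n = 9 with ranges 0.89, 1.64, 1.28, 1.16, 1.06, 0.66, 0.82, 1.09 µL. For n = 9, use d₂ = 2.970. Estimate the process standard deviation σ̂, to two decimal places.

R̄ = (0.89 + 1.64 + 1.28 + 1.16 + 1.06 + 0.66 + 0.82 + 1.09) / 8 = 1.0750
σ̂ = R̄ / d₂ = 1.0750 / 2.970 = 0.3620

0.36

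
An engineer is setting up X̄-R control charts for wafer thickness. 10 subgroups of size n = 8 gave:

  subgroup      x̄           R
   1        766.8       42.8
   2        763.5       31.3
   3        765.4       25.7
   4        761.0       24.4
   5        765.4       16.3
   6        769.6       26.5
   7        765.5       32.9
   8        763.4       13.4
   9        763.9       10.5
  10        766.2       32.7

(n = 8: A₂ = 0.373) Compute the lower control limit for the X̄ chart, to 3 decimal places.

X̄̄ = (766.8 + 763.5 + 765.4 + 761.0 + 765.4 + 769.6 + 765.5 + 763.4 + 763.9 + 766.2) / 10 = 7650.7000 / 10 = 765.0700
R̄ = (42.8 + 31.3 + 25.7 + 24.4 + 16.3 + 26.5 + 32.9 + 13.4 + 10.5 + 32.7) / 10 = 256.5000 / 10 = 25.6500
LCL = X̄̄ − A₂·R̄ = 765.0700 − 0.373 × 25.6500 = 755.5025

755.503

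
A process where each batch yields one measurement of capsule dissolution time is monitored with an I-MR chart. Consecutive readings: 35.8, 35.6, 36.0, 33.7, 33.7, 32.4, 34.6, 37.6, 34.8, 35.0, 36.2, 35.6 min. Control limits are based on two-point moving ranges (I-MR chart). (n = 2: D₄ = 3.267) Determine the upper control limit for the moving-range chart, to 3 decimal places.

Moving ranges: 0.2, 0.4, 2.3, 0.0, 1.3, 2.2, 3.0, 2.8, 0.2, 1.2, 0.6; M̄R̄ = 14.2000 / 11 = 1.2909
UCL_MR = D₄·M̄R̄ = 3.267 × 1.2909 = 4.2174

4.217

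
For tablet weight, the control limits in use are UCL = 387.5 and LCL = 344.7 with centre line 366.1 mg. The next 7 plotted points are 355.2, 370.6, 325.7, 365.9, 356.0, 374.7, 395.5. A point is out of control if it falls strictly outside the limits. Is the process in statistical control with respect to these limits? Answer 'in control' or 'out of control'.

out of control

Compare each point to [344.7, 387.5]: sample 3 = 325.7 < LCL; sample 7 = 395.5 > UCL.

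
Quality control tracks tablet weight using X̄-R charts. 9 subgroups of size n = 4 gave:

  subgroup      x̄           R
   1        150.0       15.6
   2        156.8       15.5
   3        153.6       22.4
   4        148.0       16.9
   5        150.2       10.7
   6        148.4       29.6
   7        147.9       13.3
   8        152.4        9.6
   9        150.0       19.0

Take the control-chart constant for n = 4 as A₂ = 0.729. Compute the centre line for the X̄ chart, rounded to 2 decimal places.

150.81

X̄̄ = (150.0 + 156.8 + 153.6 + 148.0 + 150.2 + 148.4 + 147.9 + 152.4 + 150.0) / 9 = 1357.3000 / 9 = 150.8111
CL = X̄̄ = 150.8111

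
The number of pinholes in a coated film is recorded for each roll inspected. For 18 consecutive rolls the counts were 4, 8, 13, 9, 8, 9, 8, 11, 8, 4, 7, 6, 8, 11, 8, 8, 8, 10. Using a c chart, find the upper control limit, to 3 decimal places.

c̄ = (4 + 8 + 13 + 9 + 8 + 9 + 8 + 11 + 8 + 4 + 7 + 6 + 8 + 11 + 8 + 8 + 8 + 10) / 18 = 148 / 18 = 8.2222
UCL = c̄ + 3√c̄ = 8.2222 + 3 × √8.2222 = 8.2222 + 3 × 2.8674 = 16.8245

16.825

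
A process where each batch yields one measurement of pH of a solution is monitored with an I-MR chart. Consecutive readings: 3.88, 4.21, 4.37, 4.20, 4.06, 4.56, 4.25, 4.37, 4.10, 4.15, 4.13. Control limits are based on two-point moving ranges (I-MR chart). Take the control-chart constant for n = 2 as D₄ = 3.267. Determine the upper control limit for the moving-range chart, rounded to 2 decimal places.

0.68

Moving ranges: 0.33, 0.16, 0.17, 0.14, 0.50, 0.31, 0.12, 0.27, 0.05, 0.02; M̄R̄ = 2.0700 / 10 = 0.2070
UCL_MR = D₄·M̄R̄ = 3.267 × 0.2070 = 0.6763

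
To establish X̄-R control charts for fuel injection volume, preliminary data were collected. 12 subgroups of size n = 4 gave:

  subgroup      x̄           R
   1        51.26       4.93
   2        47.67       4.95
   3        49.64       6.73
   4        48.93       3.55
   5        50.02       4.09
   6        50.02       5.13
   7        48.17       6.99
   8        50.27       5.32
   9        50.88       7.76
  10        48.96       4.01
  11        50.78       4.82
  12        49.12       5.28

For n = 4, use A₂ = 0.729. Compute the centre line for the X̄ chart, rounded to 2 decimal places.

49.64

X̄̄ = (51.26 + 47.67 + 49.64 + 48.93 + 50.02 + 50.02 + 48.17 + 50.27 + 50.88 + 48.96 + 50.78 + 49.12) / 12 = 595.7200 / 12 = 49.6433
CL = X̄̄ = 49.6433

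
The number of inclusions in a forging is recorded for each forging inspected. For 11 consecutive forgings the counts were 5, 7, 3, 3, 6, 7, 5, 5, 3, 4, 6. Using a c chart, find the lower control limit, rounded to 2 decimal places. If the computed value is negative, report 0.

0.00

c̄ = (5 + 7 + 3 + 3 + 6 + 7 + 5 + 5 + 3 + 4 + 6) / 11 = 54 / 11 = 4.9091
LCL = c̄ − 3√c̄ = 4.9091 − 3 × 2.2156 = -1.7378 → 0 (cannot be negative)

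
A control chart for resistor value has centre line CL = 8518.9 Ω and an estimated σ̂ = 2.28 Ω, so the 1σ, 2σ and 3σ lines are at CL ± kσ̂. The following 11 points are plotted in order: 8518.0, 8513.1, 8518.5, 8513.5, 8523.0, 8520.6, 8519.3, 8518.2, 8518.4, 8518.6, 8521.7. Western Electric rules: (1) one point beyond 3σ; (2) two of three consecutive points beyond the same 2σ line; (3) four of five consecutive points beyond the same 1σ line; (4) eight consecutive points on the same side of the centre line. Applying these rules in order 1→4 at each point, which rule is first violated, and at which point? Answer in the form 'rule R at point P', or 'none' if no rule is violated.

rule 2 at point 4

Zone of each point (C = within 1σ̂, B = 1σ̂–2σ̂, A = 2σ̂–3σ̂, * = beyond 3σ̂; sign = side of CL): 1:-C, 2:-A, 3:-C, 4:-A, 5:+B, 6:+C, 7:+C, 8:-C, 9:-C, 10:-C, 11:+B
Rule 2 (two of three consecutive points beyond the same 2σ limit) is satisfied at point 4.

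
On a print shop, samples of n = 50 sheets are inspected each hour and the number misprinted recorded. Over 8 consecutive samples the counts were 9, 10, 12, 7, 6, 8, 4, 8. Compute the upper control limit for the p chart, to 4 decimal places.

0.3155

p̄ = Σdᵢ / (k·n) = 64 / (8 × 50) = 0.16000
UCL = p̄ + 3·√(p̄(1−p̄)/n) = 0.16000 + 3 × √(0.16000×0.84000/50) = 0.16000 + 3 × 0.05185 = 0.31554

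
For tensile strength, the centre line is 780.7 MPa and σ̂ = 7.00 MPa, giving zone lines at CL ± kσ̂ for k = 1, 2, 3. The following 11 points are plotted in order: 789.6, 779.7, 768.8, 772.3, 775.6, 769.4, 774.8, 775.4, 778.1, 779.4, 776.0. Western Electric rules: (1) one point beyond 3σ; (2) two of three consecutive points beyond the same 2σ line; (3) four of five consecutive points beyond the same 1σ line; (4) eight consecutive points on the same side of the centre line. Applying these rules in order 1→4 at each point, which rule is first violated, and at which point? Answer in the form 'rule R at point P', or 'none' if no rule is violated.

Zone of each point (C = within 1σ̂, B = 1σ̂–2σ̂, A = 2σ̂–3σ̂, * = beyond 3σ̂; sign = side of CL): 1:+B, 2:-C, 3:-B, 4:-B, 5:-C, 6:-B, 7:-C, 8:-C, 9:-C, 10:-C, 11:-C
Rule 4 (eight consecutive points on the same side of the centre line) is satisfied at point 9.

rule 4 at point 9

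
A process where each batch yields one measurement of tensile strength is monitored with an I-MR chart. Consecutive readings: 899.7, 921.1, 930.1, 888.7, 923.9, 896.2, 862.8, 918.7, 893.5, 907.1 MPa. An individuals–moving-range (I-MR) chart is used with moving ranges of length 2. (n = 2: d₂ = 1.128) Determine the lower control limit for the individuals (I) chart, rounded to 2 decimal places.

826.52

X̄ = (899.7 + 921.1 + 930.1 + 888.7 + 923.9 + 896.2 + 862.8 + 918.7 + 893.5 + 907.1) / 10 = 904.1800
Moving ranges: 21.4, 9.0, 41.4, 35.2, 27.7, 33.4, 55.9, 25.2, 13.6; M̄R̄ = 262.8000 / 9 = 29.2000
LCL = X̄ − 3·M̄R̄/d₂ = 904.1800 − 3 × 29.2000 / 1.128 = 826.5204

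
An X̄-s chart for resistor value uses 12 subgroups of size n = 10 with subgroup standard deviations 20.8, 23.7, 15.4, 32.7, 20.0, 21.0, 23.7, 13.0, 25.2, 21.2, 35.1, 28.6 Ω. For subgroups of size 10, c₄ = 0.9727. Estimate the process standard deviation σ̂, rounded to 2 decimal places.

s̄ = (20.8 + 23.7 + 15.4 + 32.7 + 20.0 + 21.0 + 23.7 + 13.0 + 25.2 + 21.2 + 35.1 + 28.6) / 12 = 23.3667
σ̂ = s̄ / c₄ = 23.3667 / 0.9727 = 24.0225

24.02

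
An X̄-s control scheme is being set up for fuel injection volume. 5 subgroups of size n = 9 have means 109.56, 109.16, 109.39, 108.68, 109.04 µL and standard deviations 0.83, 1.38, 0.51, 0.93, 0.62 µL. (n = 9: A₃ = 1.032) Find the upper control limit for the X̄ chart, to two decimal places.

110.05

X̄̄ = (109.56 + 109.16 + 109.39 + 108.68 + 109.04) / 5 = 109.1660
s̄ = (0.83 + 1.38 + 0.51 + 0.93 + 0.62) / 5 = 0.8540
UCL = X̄̄ + A₃·s̄ = 109.1660 + 1.032 × 0.8540 = 110.0473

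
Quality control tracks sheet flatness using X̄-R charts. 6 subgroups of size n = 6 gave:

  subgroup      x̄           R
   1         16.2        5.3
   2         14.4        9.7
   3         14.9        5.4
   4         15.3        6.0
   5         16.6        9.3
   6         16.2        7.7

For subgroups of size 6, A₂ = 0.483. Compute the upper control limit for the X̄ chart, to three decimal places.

X̄̄ = (16.2 + 14.4 + 14.9 + 15.3 + 16.6 + 16.2) / 6 = 93.6000 / 6 = 15.6000
R̄ = (5.3 + 9.7 + 5.4 + 6.0 + 9.3 + 7.7) / 6 = 43.4000 / 6 = 7.2333
UCL = X̄̄ + A₂·R̄ = 15.6000 + 0.483 × 7.2333 = 19.0937

19.094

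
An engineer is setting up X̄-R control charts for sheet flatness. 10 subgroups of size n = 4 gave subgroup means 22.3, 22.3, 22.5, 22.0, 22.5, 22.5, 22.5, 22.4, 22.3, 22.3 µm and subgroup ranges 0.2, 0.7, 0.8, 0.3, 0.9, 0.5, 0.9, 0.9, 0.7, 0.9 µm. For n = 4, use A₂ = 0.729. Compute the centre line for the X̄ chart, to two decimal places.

22.36

X̄̄ = (22.3 + 22.3 + 22.5 + 22.0 + 22.5 + 22.5 + 22.5 + 22.4 + 22.3 + 22.3) / 10 = 223.6000 / 10 = 22.3600
CL = X̄̄ = 22.3600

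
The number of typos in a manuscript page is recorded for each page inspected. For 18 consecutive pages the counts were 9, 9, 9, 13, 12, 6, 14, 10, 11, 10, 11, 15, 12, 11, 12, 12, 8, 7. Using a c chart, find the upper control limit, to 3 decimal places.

20.384

c̄ = (9 + 9 + 9 + 13 + 12 + 6 + 14 + 10 + 11 + 10 + 11 + 15 + 12 + 11 + 12 + 12 + 8 + 7) / 18 = 191 / 18 = 10.6111
UCL = c̄ + 3√c̄ = 10.6111 + 3 × √10.6111 = 10.6111 + 3 × 3.2575 = 20.3835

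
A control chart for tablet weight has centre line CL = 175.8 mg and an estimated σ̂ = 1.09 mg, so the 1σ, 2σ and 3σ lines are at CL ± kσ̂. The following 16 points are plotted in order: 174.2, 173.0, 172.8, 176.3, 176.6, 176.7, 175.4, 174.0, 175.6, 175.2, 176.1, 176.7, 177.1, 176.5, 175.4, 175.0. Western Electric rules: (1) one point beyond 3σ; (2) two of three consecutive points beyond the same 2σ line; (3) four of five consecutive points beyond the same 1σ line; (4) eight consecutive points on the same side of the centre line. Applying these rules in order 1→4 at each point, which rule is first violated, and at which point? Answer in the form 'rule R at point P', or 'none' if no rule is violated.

rule 2 at point 3

Zone of each point (C = within 1σ̂, B = 1σ̂–2σ̂, A = 2σ̂–3σ̂, * = beyond 3σ̂; sign = side of CL): 1:-B, 2:-A, 3:-A, 4:+C, 5:+C, 6:+C, 7:-C, 8:-B, 9:-C, 10:-C, 11:+C, 12:+C, 13:+B, 14:+C, 15:-C, 16:-C
Rule 2 (two of three consecutive points beyond the same 2σ limit) is satisfied at point 3.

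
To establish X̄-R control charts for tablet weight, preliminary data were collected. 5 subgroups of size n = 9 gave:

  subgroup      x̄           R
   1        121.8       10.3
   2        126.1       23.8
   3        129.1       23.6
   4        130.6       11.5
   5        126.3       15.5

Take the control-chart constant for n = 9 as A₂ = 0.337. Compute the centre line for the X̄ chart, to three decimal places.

126.780

X̄̄ = (121.8 + 126.1 + 129.1 + 130.6 + 126.3) / 5 = 633.9000 / 5 = 126.7800
CL = X̄̄ = 126.7800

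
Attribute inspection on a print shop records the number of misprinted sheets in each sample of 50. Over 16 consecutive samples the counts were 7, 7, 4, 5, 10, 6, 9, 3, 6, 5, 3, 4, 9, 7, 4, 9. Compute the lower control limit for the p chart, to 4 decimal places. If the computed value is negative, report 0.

p̄ = Σdᵢ / (k·n) = 98 / (16 × 50) = 0.12250
LCL = p̄ − 3·√(p̄(1−p̄)/n) = 0.12250 − 3 × 0.04637 = -0.01660 → 0 (negative, so LCL = 0)

0.0000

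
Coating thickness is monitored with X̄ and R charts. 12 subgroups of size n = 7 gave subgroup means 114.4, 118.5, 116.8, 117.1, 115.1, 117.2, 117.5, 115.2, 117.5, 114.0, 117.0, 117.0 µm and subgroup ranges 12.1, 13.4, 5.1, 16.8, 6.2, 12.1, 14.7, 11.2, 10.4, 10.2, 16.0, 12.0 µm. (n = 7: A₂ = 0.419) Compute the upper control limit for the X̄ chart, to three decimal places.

X̄̄ = (114.4 + 118.5 + 116.8 + 117.1 + 115.1 + 117.2 + 117.5 + 115.2 + 117.5 + 114.0 + 117.0 + 117.0) / 12 = 1397.3000 / 12 = 116.4417
R̄ = (12.1 + 13.4 + 5.1 + 16.8 + 6.2 + 12.1 + 14.7 + 11.2 + 10.4 + 10.2 + 16.0 + 12.0) / 12 = 140.2000 / 12 = 11.6833
UCL = X̄̄ + A₂·R̄ = 116.4417 + 0.419 × 11.6833 = 121.3370

121.337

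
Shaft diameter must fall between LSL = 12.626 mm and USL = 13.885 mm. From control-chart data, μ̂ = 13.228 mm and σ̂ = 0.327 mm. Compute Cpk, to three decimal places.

Cpu = (USL − μ̂) / (3σ̂) = (13.885 − 13.228) / (3 × 0.327) = 0.6697; Cpl = (μ̂ − LSL) / (3σ̂) = (13.228 − 12.626) / (3 × 0.327) = 0.6137; Cpk = min(Cpu, Cpl) = 0.6137

0.614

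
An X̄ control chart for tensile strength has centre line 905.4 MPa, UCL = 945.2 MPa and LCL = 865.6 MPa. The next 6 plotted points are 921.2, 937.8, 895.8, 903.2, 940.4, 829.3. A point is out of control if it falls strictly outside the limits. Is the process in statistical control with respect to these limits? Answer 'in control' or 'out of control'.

Compare each point to [865.6, 945.2]: sample 6 = 829.3 < LCL.

out of control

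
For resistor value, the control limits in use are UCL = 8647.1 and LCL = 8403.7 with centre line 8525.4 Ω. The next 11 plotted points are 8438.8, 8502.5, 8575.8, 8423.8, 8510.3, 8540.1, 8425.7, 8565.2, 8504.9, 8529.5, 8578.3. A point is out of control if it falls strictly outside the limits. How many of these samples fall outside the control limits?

All 11 points lie within [8403.7, 8647.1].

0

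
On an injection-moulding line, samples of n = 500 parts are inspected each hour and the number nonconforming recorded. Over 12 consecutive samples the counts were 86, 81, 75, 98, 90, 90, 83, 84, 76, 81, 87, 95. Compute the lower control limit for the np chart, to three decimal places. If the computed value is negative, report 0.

p̄ = Σdᵢ / (k·n) = 1026 / (12 × 500) = 0.17100
LCL = np̄ − 3·√(np̄(1−p̄)) = 85.5000 − 3 × 8.4190 = 60.2430

60.243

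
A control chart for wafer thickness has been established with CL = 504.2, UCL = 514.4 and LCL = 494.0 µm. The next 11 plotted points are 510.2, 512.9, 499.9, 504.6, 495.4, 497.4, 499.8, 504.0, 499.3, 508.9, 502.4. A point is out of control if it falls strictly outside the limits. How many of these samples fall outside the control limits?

0

All 11 points lie within [494.0, 514.4].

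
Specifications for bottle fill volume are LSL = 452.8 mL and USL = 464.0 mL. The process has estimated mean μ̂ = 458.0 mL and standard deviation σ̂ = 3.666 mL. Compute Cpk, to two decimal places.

Cpu = (USL − μ̂) / (3σ̂) = (464.0 − 458.0) / (3 × 3.666) = 0.5456; Cpl = (μ̂ − LSL) / (3σ̂) = (458.0 − 452.8) / (3 × 3.666) = 0.4728; Cpk = min(Cpu, Cpl) = 0.4728

0.47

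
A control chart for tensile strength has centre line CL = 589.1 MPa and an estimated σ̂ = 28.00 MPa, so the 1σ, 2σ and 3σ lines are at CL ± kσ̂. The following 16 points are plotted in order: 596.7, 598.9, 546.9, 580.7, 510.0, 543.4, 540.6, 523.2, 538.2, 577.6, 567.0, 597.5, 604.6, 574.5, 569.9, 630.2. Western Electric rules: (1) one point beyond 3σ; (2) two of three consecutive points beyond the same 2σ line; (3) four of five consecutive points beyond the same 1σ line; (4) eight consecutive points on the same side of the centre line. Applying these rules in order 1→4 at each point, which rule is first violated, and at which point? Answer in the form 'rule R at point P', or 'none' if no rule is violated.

Zone of each point (C = within 1σ̂, B = 1σ̂–2σ̂, A = 2σ̂–3σ̂, * = beyond 3σ̂; sign = side of CL): 1:+C, 2:+C, 3:-B, 4:-C, 5:-A, 6:-B, 7:-B, 8:-A, 9:-B, 10:-C, 11:-C, 12:+C, 13:+C, 14:-C, 15:-C, 16:+B
Rule 3 (four of five consecutive points beyond the same 1σ limit) is satisfied at point 7.

rule 3 at point 7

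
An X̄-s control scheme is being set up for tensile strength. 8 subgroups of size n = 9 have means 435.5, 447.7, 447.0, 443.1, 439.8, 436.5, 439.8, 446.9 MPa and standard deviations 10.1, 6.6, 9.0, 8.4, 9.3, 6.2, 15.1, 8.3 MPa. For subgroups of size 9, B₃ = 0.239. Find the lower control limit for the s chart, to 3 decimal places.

s̄ = (10.1 + 6.6 + 9.0 + 8.4 + 9.3 + 6.2 + 15.1 + 8.3) / 8 = 9.1250
LCL_s = B₃·s̄ = 0.239 × 9.1250 = 2.1809

2.181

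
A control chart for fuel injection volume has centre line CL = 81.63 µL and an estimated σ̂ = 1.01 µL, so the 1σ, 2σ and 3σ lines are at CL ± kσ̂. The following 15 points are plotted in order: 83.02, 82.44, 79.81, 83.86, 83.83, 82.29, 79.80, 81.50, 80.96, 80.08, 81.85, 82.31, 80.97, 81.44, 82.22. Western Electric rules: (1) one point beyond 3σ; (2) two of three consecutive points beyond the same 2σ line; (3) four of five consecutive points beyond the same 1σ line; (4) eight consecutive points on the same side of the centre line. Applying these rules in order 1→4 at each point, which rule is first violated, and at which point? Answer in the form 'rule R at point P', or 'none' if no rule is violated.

Zone of each point (C = within 1σ̂, B = 1σ̂–2σ̂, A = 2σ̂–3σ̂, * = beyond 3σ̂; sign = side of CL): 1:+B, 2:+C, 3:-B, 4:+A, 5:+A, 6:+C, 7:-B, 8:-C, 9:-C, 10:-B, 11:+C, 12:+C, 13:-C, 14:-C, 15:+C
Rule 2 (two of three consecutive points beyond the same 2σ limit) is satisfied at point 5.

rule 2 at point 5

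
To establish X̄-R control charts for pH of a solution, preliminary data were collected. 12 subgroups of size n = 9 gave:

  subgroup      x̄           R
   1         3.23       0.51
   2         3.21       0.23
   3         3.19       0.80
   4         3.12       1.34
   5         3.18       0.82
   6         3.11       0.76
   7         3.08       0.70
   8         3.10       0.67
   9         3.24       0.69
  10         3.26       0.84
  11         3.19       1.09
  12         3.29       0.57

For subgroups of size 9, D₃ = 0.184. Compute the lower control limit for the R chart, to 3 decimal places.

R̄ = (0.51 + 0.23 + 0.80 + 1.34 + 0.82 + 0.76 + 0.70 + 0.67 + 0.69 + 0.84 + 1.09 + 0.57) / 12 = 9.0200 / 12 = 0.7517
LCL_R = D₃·R̄ = 0.184 × 0.7517 = 0.1383

0.138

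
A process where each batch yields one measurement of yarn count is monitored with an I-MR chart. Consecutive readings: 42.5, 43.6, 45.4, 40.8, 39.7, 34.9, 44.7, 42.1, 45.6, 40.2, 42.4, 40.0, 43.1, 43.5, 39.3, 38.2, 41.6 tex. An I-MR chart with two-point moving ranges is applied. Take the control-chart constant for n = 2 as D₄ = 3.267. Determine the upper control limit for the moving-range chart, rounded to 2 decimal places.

10.52

Moving ranges: 1.1, 1.8, 4.6, 1.1, 4.8, 9.8, 2.6, 3.5, 5.4, 2.2, 2.4, 3.1, 0.4, 4.2, 1.1, 3.4; M̄R̄ = 51.5000 / 16 = 3.2188
UCL_MR = D₄·M̄R̄ = 3.267 × 3.2188 = 10.5157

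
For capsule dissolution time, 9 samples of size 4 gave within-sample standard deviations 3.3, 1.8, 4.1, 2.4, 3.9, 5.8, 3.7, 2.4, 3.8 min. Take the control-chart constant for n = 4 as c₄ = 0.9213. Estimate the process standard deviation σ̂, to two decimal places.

s̄ = (3.3 + 1.8 + 4.1 + 2.4 + 3.9 + 5.8 + 3.7 + 2.4 + 3.8) / 9 = 3.4667
σ̂ = s̄ / c₄ = 3.4667 / 0.9213 = 3.7628

3.76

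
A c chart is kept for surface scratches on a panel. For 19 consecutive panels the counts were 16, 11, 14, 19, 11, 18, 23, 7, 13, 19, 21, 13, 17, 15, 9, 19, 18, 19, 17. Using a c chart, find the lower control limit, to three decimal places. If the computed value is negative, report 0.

3.836

c̄ = (16 + 11 + 14 + 19 + 11 + 18 + 23 + 7 + 13 + 19 + 21 + 13 + 17 + 15 + 9 + 19 + 18 + 19 + 17) / 19 = 299 / 19 = 15.7368
LCL = c̄ − 3√c̄ = 15.7368 − 3 × 3.9670 = 3.8359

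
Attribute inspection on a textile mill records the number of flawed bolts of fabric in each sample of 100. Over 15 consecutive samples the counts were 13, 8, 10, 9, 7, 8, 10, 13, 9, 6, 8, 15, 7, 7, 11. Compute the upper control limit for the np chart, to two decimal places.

18.15

p̄ = Σdᵢ / (k·n) = 141 / (15 × 100) = 0.09400
UCL = np̄ + 3·√(np̄(1−p̄)) = 9.4000 + 3 × √(9.4000×0.90600) = 9.4000 + 3 × 2.9183 = 18.1549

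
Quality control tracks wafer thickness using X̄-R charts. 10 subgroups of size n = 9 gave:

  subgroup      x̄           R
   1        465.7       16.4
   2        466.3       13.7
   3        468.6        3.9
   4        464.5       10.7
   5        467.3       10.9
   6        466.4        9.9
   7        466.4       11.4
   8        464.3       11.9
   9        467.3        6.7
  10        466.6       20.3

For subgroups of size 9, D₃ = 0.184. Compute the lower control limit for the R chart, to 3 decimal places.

R̄ = (16.4 + 13.7 + 3.9 + 10.7 + 10.9 + 9.9 + 11.4 + 11.9 + 6.7 + 20.3) / 10 = 115.8000 / 10 = 11.5800
LCL_R = D₃·R̄ = 0.184 × 11.5800 = 2.1307

2.131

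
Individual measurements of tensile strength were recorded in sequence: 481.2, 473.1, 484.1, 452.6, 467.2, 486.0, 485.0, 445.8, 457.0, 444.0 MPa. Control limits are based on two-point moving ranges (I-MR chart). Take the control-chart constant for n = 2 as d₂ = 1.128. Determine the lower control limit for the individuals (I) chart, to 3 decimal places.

423.747

X̄ = (481.2 + 473.1 + 484.1 + 452.6 + 467.2 + 486.0 + 485.0 + 445.8 + 457.0 + 444.0) / 10 = 467.6000
Moving ranges: 8.1, 11.0, 31.5, 14.6, 18.8, 1.0, 39.2, 11.2, 13.0; M̄R̄ = 148.4000 / 9 = 16.4889
LCL = X̄ − 3·M̄R̄/d₂ = 467.6000 − 3 × 16.4889 / 1.128 = 423.7466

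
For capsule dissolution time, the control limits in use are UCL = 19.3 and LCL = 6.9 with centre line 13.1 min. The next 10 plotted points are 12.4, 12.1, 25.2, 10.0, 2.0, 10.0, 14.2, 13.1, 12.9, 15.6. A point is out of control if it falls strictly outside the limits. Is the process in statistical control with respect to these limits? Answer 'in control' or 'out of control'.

Compare each point to [6.9, 19.3]: sample 3 = 25.2 > UCL; sample 5 = 2.0 < LCL.

out of control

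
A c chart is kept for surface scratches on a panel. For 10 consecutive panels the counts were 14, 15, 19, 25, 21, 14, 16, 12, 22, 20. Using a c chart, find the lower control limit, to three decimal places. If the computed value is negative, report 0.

5.143

c̄ = (14 + 15 + 19 + 25 + 21 + 14 + 16 + 12 + 22 + 20) / 10 = 178 / 10 = 17.8000
LCL = c̄ − 3√c̄ = 17.8000 − 3 × 4.2190 = 5.1430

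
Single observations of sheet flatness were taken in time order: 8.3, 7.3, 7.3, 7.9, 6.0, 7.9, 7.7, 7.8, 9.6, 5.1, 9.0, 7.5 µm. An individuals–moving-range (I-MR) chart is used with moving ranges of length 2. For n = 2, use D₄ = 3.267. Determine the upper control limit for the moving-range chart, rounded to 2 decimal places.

5.17

Moving ranges: 1.0, 0.0, 0.6, 1.9, 1.9, 0.2, 0.1, 1.8, 4.5, 3.9, 1.5; M̄R̄ = 17.4000 / 11 = 1.5818
UCL_MR = D₄·M̄R̄ = 3.267 × 1.5818 = 5.1678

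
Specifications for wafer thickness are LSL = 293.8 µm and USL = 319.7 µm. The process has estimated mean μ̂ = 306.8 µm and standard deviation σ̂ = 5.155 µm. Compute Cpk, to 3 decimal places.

Cpu = (USL − μ̂) / (3σ̂) = (319.7 − 306.8) / (3 × 5.155) = 0.8341; Cpl = (μ̂ − LSL) / (3σ̂) = (306.8 − 293.8) / (3 × 5.155) = 0.8406; Cpk = min(Cpu, Cpl) = 0.8341

0.834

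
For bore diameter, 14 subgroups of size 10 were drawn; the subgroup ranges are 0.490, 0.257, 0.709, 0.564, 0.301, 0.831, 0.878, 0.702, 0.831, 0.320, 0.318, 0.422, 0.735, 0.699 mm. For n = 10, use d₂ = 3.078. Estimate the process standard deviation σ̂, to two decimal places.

R̄ = (0.490 + 0.257 + 0.709 + 0.564 + 0.301 + 0.831 + 0.878 + 0.702 + 0.831 + 0.320 + 0.318 + 0.422 + 0.735 + 0.699) / 14 = 0.5755
σ̂ = R̄ / d₂ = 0.5755 / 3.078 = 0.1870

0.19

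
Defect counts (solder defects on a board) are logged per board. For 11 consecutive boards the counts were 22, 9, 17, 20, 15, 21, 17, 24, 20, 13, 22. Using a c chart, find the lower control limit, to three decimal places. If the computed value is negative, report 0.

c̄ = (22 + 9 + 17 + 20 + 15 + 21 + 17 + 24 + 20 + 13 + 22) / 11 = 200 / 11 = 18.1818
LCL = c̄ − 3√c̄ = 18.1818 − 3 × 4.2640 = 5.3898

5.390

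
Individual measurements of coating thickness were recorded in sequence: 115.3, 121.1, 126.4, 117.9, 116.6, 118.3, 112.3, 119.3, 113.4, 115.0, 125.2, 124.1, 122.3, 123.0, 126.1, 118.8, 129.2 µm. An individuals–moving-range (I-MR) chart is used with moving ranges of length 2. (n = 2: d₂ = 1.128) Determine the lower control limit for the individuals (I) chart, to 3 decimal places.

X̄ = (115.3 + 121.1 + 126.4 + 117.9 + 116.6 + 118.3 + 112.3 + 119.3 + 113.4 + 115.0 + 125.2 + 124.1 + 122.3 + 123.0 + 126.1 + 118.8 + 129.2) / 17 = 120.2529
Moving ranges: 5.8, 5.3, 8.5, 1.3, 1.7, 6.0, 7.0, 5.9, 1.6, 10.2, 1.1, 1.8, 0.7, 3.1, 7.3, 10.4; M̄R̄ = 77.7000 / 16 = 4.8563
LCL = X̄ − 3·M̄R̄/d₂ = 120.2529 − 3 × 4.8563 / 1.128 = 107.3374

107.337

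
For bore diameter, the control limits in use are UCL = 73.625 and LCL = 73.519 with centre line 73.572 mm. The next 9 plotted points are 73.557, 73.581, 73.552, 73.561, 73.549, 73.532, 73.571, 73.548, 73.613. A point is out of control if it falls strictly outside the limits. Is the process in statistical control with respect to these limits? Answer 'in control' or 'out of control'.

in control

All 9 points lie within [73.519, 73.625].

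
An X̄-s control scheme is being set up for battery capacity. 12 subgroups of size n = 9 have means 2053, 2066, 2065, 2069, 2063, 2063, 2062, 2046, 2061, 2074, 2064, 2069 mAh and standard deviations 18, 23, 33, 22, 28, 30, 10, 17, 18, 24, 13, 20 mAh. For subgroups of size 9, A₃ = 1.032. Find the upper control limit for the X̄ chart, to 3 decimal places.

X̄̄ = (2053 + 2066 + 2065 + 2069 + 2063 + 2063 + 2062 + 2046 + 2061 + 2074 + 2064 + 2069) / 12 = 2062.9167
s̄ = (18 + 23 + 33 + 22 + 28 + 30 + 10 + 17 + 18 + 24 + 13 + 20) / 12 = 21.3333
UCL = X̄̄ + A₃·s̄ = 2062.9167 + 1.032 × 21.3333 = 2084.9327

2084.933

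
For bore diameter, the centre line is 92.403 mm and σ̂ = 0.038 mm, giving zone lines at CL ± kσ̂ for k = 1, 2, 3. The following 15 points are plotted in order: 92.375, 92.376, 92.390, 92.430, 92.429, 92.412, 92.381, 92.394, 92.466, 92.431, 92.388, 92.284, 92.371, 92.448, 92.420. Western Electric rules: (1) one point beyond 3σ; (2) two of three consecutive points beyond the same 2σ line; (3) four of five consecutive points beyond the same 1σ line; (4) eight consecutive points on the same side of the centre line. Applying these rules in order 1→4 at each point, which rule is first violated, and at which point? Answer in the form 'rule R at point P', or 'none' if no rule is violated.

Zone of each point (C = within 1σ̂, B = 1σ̂–2σ̂, A = 2σ̂–3σ̂, * = beyond 3σ̂; sign = side of CL): 1:-C, 2:-C, 3:-C, 4:+C, 5:+C, 6:+C, 7:-C, 8:-C, 9:+B, 10:+C, 11:-C, 12:-*, 13:-C, 14:+B, 15:+C
Rule 1 (one point beyond the 3σ limits) is satisfied at point 12.

rule 1 at point 12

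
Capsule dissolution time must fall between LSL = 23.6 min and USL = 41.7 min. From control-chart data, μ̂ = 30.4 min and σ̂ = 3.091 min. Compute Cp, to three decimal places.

0.976

Cp = (USL − LSL) / (6σ̂) = (41.7 − 23.6) / (6 × 3.091) = 18.1000 / 18.5460 = 0.9760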